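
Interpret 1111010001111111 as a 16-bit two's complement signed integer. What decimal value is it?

MSB is 1, so the value is negative. Find the magnitude:
1. Invert bits:  0000101110000000
2. Add 1:        0000101110000001  = 2945
3. Apply sign:   -2945

Answer: -2945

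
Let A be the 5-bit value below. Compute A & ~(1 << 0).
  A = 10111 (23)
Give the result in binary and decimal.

Mask = ~(1 << 0) = 11110
Bit 0 of A is 1, so AND-ing with the mask clears it to 0.
  10111
& 11110
-------
  10110

Answer: 10110 (22)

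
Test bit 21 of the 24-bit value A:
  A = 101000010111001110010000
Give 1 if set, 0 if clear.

Bit 21 is the 22nd from the right.
  101000010111001110010000
    ^
That bit is 1.

Answer: 1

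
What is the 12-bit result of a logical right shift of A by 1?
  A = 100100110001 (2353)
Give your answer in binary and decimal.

Logical shift right by 1: drop the bottom 1 bit(s), prepend 1 zero(s) on the left.
  100100110001  ->  keep [10010011000], discard [1], prepend 0
= 010010011000

Answer: 010010011000 (1176)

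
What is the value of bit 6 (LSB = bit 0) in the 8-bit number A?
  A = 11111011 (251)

Bit 6 is the 7th from the right.
  11111011
   ^
That bit is 1.

Answer: 1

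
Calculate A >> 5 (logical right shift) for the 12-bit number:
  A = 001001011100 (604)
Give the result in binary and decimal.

Logical shift right by 5: drop the bottom 5 bit(s), prepend 5 zero(s) on the left.
  001001011100  ->  keep [0010010], discard [11100], prepend 00000
= 000000010010

Answer: 000000010010 (18)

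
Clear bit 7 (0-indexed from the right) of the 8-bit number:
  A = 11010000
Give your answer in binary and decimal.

Mask = ~(1 << 7) = 01111111
Bit 7 of A is 1, so AND-ing with the mask clears it to 0.
  11010000
& 01111111
----------
  01010000

Answer: 01010000 (80)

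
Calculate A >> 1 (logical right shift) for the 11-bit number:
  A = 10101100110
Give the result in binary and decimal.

Logical shift right by 1: drop the bottom 1 bit(s), prepend 1 zero(s) on the left.
  10101100110  ->  keep [1010110011], discard [0], prepend 0
= 01010110011

Answer: 01010110011 (691)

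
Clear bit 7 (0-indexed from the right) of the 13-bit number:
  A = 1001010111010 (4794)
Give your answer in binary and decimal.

Mask = ~(1 << 7) = 1111101111111
Bit 7 of A is 1, so AND-ing with the mask clears it to 0.
  1001010111010
& 1111101111111
---------------
  1001000111010

Answer: 1001000111010 (4666)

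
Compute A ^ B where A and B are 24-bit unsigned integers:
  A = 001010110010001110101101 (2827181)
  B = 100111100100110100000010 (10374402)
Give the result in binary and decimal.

Apply ^ to each column (1 where bits differ):
  001010110010001110101101
^ 100111100100110100000010
--------------------------
  101101010110111010101111

Answer: 101101010110111010101111 (11890351)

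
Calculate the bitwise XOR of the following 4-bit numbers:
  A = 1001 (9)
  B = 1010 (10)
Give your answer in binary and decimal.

Apply ^ to each column (1 where bits differ):
  1001
^ 1010
------
  0011

Answer: 0011 (3)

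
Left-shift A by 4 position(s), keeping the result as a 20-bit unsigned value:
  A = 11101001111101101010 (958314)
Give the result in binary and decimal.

Shift left by 4: drop the top 4 bit(s), append 4 zero(s) on the right.
  11101001111101101010  ->  discard [1110], keep [1001111101101010], append 0000
= 10011111011010100000

Answer: 10011111011010100000 (652960)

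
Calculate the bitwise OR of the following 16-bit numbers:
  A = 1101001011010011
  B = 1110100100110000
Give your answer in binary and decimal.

Apply | to each column (1 where either bit is 1):
  1101001011010011
| 1110100100110000
------------------
  1111101111110011

Answer: 1111101111110011 (64499)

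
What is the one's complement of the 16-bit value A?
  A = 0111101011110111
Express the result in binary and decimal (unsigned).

Flip each bit (0->1, 1->0):
  0111101011110111
  1000010100001000

Answer: 1000010100001000 (34056)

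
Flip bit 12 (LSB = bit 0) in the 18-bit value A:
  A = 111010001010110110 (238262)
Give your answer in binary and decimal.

Mask = 1 << 12 = 000001000000000000
Bit 12 of A is 0; XOR with the mask flips it to 1.
  111010001010110110
^ 000001000000000000
--------------------
  111011001010110110

Answer: 111011001010110110 (242358)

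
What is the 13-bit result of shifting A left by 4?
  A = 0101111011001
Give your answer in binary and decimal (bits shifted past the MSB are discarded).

Shift left by 4: drop the top 4 bit(s), append 4 zero(s) on the right.
  0101111011001  ->  discard [0101], keep [111011001], append 0000
= 1110110010000

Answer: 1110110010000 (7568)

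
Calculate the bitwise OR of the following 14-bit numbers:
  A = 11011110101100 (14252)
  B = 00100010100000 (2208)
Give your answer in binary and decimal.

Apply | to each column (1 where either bit is 1):
  11011110101100
| 00100010100000
----------------
  11111110101100

Answer: 11111110101100 (16300)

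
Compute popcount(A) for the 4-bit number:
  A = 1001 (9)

1001
1-bits at positions (from bit 0 = LSB): 0, 3
Count = 2

Answer: 2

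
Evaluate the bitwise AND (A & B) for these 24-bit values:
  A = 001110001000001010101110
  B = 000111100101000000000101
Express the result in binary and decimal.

Apply & to each column (1 only where both bits are 1):
  001110001000001010101110
& 000111100101000000000101
--------------------------
  000110000000000000000100

Answer: 000110000000000000000100 (1572868)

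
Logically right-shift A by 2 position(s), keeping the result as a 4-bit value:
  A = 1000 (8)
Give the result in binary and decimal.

Logical shift right by 2: drop the bottom 2 bit(s), prepend 2 zero(s) on the left.
  1000  ->  keep [10], discard [00], prepend 00
= 0010

Answer: 0010 (2)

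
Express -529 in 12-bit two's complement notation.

1. Binary of +529:  001000010001
2. Invert bits:     110111101110
3. Add 1:           110111101111

Answer: 110111101111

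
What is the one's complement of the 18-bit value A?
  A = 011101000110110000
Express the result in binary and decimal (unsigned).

Flip each bit (0->1, 1->0):
  011101000110110000
  100010111001001111

Answer: 100010111001001111 (142927)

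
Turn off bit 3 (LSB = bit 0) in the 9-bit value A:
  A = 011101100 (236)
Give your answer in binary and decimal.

Mask = ~(1 << 3) = 111110111
Bit 3 of A is 1, so AND-ing with the mask clears it to 0.
  011101100
& 111110111
-----------
  011100100

Answer: 011100100 (228)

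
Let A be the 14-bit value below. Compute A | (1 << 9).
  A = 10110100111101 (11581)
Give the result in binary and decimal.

Mask = 1 << 9 = 00001000000000
Bit 9 of A is 0, so OR-ing with the mask flips it to 1.
  10110100111101
| 00001000000000
----------------
  10111100111101

Answer: 10111100111101 (12093)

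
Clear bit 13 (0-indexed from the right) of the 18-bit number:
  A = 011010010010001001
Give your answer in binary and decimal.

Mask = ~(1 << 13) = 111101111111111111
Bit 13 of A is 1, so AND-ing with the mask clears it to 0.
  011010010010001001
& 111101111111111111
--------------------
  011000010010001001

Answer: 011000010010001001 (99465)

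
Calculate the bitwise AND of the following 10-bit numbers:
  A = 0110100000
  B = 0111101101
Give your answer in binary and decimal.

Apply & to each column (1 only where both bits are 1):
  0110100000
& 0111101101
------------
  0110100000

Answer: 0110100000 (416)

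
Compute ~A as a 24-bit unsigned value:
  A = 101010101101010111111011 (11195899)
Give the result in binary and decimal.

Flip each bit (0->1, 1->0):
  101010101101010111111011
  010101010010101000000100

Answer: 010101010010101000000100 (5581316)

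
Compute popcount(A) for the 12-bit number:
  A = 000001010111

000001010111
1-bits at positions (from bit 0 = LSB): 0, 1, 2, 4, 6
Count = 5

Answer: 5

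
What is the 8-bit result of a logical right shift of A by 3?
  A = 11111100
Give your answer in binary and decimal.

Logical shift right by 3: drop the bottom 3 bit(s), prepend 3 zero(s) on the left.
  11111100  ->  keep [11111], discard [100], prepend 000
= 00011111

Answer: 00011111 (31)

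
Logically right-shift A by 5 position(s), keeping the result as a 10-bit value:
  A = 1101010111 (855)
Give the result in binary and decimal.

Logical shift right by 5: drop the bottom 5 bit(s), prepend 5 zero(s) on the left.
  1101010111  ->  keep [11010], discard [10111], prepend 00000
= 0000011010

Answer: 0000011010 (26)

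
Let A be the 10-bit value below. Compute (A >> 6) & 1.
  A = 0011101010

Bit 6 is the 7th from the right.
  0011101010
     ^
That bit is 1.

Answer: 1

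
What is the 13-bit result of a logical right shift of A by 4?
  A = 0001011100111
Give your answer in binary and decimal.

Logical shift right by 4: drop the bottom 4 bit(s), prepend 4 zero(s) on the left.
  0001011100111  ->  keep [000101110], discard [0111], prepend 0000
= 0000000101110

Answer: 0000000101110 (46)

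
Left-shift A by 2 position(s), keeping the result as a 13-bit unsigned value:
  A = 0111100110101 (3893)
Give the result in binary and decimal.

Shift left by 2: drop the top 2 bit(s), append 2 zero(s) on the right.
  0111100110101  ->  discard [01], keep [11100110101], append 00
= 1110011010100

Answer: 1110011010100 (7380)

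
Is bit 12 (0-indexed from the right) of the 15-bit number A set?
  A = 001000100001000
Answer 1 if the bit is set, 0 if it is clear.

Bit 12 is the 13th from the right.
  001000100001000
    ^
That bit is 1.

Answer: 1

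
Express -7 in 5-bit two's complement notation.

1. Binary of +7:  00111
2. Invert bits:     11000
3. Add 1:           11001

Answer: 11001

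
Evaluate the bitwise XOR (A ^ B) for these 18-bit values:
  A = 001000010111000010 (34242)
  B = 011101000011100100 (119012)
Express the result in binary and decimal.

Apply ^ to each column (1 where bits differ):
  001000010111000010
^ 011101000011100100
--------------------
  010101010100100110

Answer: 010101010100100110 (87334)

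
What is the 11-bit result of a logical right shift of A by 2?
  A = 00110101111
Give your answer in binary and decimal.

Logical shift right by 2: drop the bottom 2 bit(s), prepend 2 zero(s) on the left.
  00110101111  ->  keep [001101011], discard [11], prepend 00
= 00001101011

Answer: 00001101011 (107)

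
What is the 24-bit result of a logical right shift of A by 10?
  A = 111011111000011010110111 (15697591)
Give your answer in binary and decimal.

Logical shift right by 10: drop the bottom 10 bit(s), prepend 10 zero(s) on the left.
  111011111000011010110111  ->  keep [11101111100001], discard [1010110111], prepend 0000000000
= 000000000011101111100001

Answer: 000000000011101111100001 (15329)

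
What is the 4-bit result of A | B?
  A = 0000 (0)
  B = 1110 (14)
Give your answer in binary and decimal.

Apply | to each column (1 where either bit is 1):
  0000
| 1110
------
  1110

Answer: 1110 (14)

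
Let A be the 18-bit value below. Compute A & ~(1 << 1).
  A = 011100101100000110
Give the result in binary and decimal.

Mask = ~(1 << 1) = 111111111111111101
Bit 1 of A is 1, so AND-ing with the mask clears it to 0.
  011100101100000110
& 111111111111111101
--------------------
  011100101100000100

Answer: 011100101100000100 (117508)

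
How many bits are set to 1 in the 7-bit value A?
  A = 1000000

1000000
1-bits at positions (from bit 0 = LSB): 6
Count = 1

Answer: 1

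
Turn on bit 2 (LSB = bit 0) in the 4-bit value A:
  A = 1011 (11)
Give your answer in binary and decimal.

Mask = 1 << 2 = 0100
Bit 2 of A is 0, so OR-ing with the mask flips it to 1.
  1011
| 0100
------
  1111

Answer: 1111 (15)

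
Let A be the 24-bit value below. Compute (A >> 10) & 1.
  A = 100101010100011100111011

Bit 10 is the 11th from the right.
  100101010100011100111011
               ^
That bit is 1.

Answer: 1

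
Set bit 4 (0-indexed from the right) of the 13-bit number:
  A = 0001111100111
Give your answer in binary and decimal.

Mask = 1 << 4 = 0000000010000
Bit 4 of A is 0, so OR-ing with the mask flips it to 1.
  0001111100111
| 0000000010000
---------------
  0001111110111

Answer: 0001111110111 (1015)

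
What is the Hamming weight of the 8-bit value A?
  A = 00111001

00111001
1-bits at positions (from bit 0 = LSB): 0, 3, 4, 5
Count = 4

Answer: 4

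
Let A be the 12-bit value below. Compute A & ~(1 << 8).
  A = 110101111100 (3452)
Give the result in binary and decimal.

Mask = ~(1 << 8) = 111011111111
Bit 8 of A is 1, so AND-ing with the mask clears it to 0.
  110101111100
& 111011111111
--------------
  110001111100

Answer: 110001111100 (3196)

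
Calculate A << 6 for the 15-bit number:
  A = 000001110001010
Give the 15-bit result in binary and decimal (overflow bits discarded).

Shift left by 6: drop the top 6 bit(s), append 6 zero(s) on the right.
  000001110001010  ->  discard [000001], keep [110001010], append 000000
= 110001010000000

Answer: 110001010000000 (25216)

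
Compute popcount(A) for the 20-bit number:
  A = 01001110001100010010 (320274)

01001110001100010010
1-bits at positions (from bit 0 = LSB): 1, 4, 8, 9, 13, 14, 15, 18
Count = 8

Answer: 8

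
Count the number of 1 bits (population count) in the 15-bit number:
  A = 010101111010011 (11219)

010101111010011
1-bits at positions (from bit 0 = LSB): 0, 1, 4, 6, 7, 8, 9, 11, 13
Count = 9

Answer: 9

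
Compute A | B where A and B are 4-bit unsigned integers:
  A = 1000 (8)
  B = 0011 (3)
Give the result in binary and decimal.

Apply | to each column (1 where either bit is 1):
  1000
| 0011
------
  1011

Answer: 1011 (11)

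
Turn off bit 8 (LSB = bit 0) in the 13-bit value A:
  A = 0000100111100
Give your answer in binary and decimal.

Mask = ~(1 << 8) = 1111011111111
Bit 8 of A is 1, so AND-ing with the mask clears it to 0.
  0000100111100
& 1111011111111
---------------
  0000000111100

Answer: 0000000111100 (60)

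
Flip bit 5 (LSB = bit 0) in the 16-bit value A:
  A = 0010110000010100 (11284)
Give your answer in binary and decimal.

Mask = 1 << 5 = 0000000000100000
Bit 5 of A is 0; XOR with the mask flips it to 1.
  0010110000010100
^ 0000000000100000
------------------
  0010110000110100

Answer: 0010110000110100 (11316)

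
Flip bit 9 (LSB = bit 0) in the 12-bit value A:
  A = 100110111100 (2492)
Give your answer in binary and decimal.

Mask = 1 << 9 = 001000000000
Bit 9 of A is 0; XOR with the mask flips it to 1.
  100110111100
^ 001000000000
--------------
  101110111100

Answer: 101110111100 (3004)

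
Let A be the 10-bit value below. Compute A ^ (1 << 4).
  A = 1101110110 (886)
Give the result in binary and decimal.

Mask = 1 << 4 = 0000010000
Bit 4 of A is 1; XOR with the mask flips it to 0.
  1101110110
^ 0000010000
------------
  1101100110

Answer: 1101100110 (870)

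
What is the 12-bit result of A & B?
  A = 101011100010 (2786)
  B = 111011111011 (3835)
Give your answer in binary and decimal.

Apply & to each column (1 only where both bits are 1):
  101011100010
& 111011111011
--------------
  101011100010

Answer: 101011100010 (2786)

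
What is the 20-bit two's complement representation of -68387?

1. Binary of +68387:  00010000101100100011
2. Invert bits:     11101111010011011100
3. Add 1:           11101111010011011101

Answer: 11101111010011011101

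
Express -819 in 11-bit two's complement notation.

1. Binary of +819:  01100110011
2. Invert bits:     10011001100
3. Add 1:           10011001101

Answer: 10011001101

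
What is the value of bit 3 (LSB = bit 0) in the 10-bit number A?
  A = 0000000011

Bit 3 is the 4th from the right.
  0000000011
        ^
That bit is 0.

Answer: 0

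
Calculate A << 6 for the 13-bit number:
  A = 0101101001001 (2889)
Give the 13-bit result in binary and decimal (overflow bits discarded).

Shift left by 6: drop the top 6 bit(s), append 6 zero(s) on the right.
  0101101001001  ->  discard [010110], keep [1001001], append 000000
= 1001001000000

Answer: 1001001000000 (4672)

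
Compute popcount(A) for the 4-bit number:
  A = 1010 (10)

1010
1-bits at positions (from bit 0 = LSB): 1, 3
Count = 2

Answer: 2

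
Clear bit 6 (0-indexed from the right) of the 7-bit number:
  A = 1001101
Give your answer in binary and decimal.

Mask = ~(1 << 6) = 0111111
Bit 6 of A is 1, so AND-ing with the mask clears it to 0.
  1001101
& 0111111
---------
  0001101

Answer: 0001101 (13)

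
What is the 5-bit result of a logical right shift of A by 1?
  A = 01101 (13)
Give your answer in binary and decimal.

Logical shift right by 1: drop the bottom 1 bit(s), prepend 1 zero(s) on the left.
  01101  ->  keep [0110], discard [1], prepend 0
= 00110

Answer: 00110 (6)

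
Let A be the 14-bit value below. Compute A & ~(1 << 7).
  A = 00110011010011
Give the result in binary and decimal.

Mask = ~(1 << 7) = 11111101111111
Bit 7 of A is 1, so AND-ing with the mask clears it to 0.
  00110011010011
& 11111101111111
----------------
  00110001010011

Answer: 00110001010011 (3155)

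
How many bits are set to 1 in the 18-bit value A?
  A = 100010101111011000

100010101111011000
1-bits at positions (from bit 0 = LSB): 3, 4, 6, 7, 8, 9, 11, 13, 17
Count = 9

Answer: 9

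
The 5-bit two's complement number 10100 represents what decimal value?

MSB is 1, so the value is negative. Find the magnitude:
1. Invert bits:  01011
2. Add 1:        01100  = 12
3. Apply sign:   -12

Answer: -12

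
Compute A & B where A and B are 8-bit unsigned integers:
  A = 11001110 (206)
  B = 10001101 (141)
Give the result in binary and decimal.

Apply & to each column (1 only where both bits are 1):
  11001110
& 10001101
----------
  10001100

Answer: 10001100 (140)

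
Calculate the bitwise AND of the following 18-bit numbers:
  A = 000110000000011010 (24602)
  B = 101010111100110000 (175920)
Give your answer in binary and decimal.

Apply & to each column (1 only where both bits are 1):
  000110000000011010
& 101010111100110000
--------------------
  000010000000010000

Answer: 000010000000010000 (8208)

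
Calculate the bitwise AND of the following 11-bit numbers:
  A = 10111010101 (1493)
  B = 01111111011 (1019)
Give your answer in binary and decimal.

Apply & to each column (1 only where both bits are 1):
  10111010101
& 01111111011
-------------
  00111010001

Answer: 00111010001 (465)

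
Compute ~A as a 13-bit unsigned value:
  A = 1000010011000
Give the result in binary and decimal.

Flip each bit (0->1, 1->0):
  1000010011000
  0111101100111

Answer: 0111101100111 (3943)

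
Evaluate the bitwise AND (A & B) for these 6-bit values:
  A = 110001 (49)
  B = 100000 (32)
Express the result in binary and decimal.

Apply & to each column (1 only where both bits are 1):
  110001
& 100000
--------
  100000

Answer: 100000 (32)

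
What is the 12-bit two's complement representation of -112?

1. Binary of +112:  000001110000
2. Invert bits:     111110001111
3. Add 1:           111110010000

Answer: 111110010000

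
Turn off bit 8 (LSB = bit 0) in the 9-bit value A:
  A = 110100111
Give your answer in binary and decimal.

Mask = ~(1 << 8) = 011111111
Bit 8 of A is 1, so AND-ing with the mask clears it to 0.
  110100111
& 011111111
-----------
  010100111

Answer: 010100111 (167)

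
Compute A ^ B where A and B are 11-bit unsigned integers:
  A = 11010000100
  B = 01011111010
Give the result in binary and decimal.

Apply ^ to each column (1 where bits differ):
  11010000100
^ 01011111010
-------------
  10001111110

Answer: 10001111110 (1150)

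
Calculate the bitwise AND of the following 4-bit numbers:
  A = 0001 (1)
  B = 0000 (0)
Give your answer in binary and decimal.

Apply & to each column (1 only where both bits are 1):
  0001
& 0000
------
  0000

Answer: 0000 (0)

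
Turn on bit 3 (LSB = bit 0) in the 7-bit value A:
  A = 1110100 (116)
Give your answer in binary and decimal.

Mask = 1 << 3 = 0001000
Bit 3 of A is 0, so OR-ing with the mask flips it to 1.
  1110100
| 0001000
---------
  1111100

Answer: 1111100 (124)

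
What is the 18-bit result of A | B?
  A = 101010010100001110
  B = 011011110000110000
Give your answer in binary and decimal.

Apply | to each column (1 where either bit is 1):
  101010010100001110
| 011011110000110000
--------------------
  111011110100111110

Answer: 111011110100111110 (245054)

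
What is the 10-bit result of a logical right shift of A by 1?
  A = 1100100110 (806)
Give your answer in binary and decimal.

Logical shift right by 1: drop the bottom 1 bit(s), prepend 1 zero(s) on the left.
  1100100110  ->  keep [110010011], discard [0], prepend 0
= 0110010011

Answer: 0110010011 (403)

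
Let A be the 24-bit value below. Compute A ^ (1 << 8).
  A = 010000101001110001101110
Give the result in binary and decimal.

Mask = 1 << 8 = 000000000000000100000000
Bit 8 of A is 0; XOR with the mask flips it to 1.
  010000101001110001101110
^ 000000000000000100000000
--------------------------
  010000101001110101101110

Answer: 010000101001110101101110 (4365678)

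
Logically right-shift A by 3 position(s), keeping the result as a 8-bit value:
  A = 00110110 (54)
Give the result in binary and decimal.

Logical shift right by 3: drop the bottom 3 bit(s), prepend 3 zero(s) on the left.
  00110110  ->  keep [00110], discard [110], prepend 000
= 00000110

Answer: 00000110 (6)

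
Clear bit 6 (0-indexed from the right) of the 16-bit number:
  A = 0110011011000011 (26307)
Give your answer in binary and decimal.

Mask = ~(1 << 6) = 1111111110111111
Bit 6 of A is 1, so AND-ing with the mask clears it to 0.
  0110011011000011
& 1111111110111111
------------------
  0110011010000011

Answer: 0110011010000011 (26243)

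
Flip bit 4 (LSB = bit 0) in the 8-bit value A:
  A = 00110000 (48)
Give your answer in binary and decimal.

Mask = 1 << 4 = 00010000
Bit 4 of A is 1; XOR with the mask flips it to 0.
  00110000
^ 00010000
----------
  00100000

Answer: 00100000 (32)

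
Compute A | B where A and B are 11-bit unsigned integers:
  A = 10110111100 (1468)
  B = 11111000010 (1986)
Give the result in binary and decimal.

Apply | to each column (1 where either bit is 1):
  10110111100
| 11111000010
-------------
  11111111110

Answer: 11111111110 (2046)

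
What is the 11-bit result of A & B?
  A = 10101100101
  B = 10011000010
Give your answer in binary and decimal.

Apply & to each column (1 only where both bits are 1):
  10101100101
& 10011000010
-------------
  10001000000

Answer: 10001000000 (1088)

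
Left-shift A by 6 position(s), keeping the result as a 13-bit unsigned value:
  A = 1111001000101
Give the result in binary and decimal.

Shift left by 6: drop the top 6 bit(s), append 6 zero(s) on the right.
  1111001000101  ->  discard [111100], keep [1000101], append 000000
= 1000101000000

Answer: 1000101000000 (4416)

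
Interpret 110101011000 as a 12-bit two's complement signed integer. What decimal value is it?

MSB is 1, so the value is negative. Find the magnitude:
1. Invert bits:  001010100111
2. Add 1:        001010101000  = 680
3. Apply sign:   -680

Answer: -680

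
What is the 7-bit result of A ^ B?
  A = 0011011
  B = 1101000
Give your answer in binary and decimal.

Apply ^ to each column (1 where bits differ):
  0011011
^ 1101000
---------
  1110011

Answer: 1110011 (115)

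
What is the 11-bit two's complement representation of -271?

1. Binary of +271:  00100001111
2. Invert bits:     11011110000
3. Add 1:           11011110001

Answer: 11011110001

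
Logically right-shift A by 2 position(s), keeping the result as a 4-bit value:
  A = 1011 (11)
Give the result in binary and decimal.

Logical shift right by 2: drop the bottom 2 bit(s), prepend 2 zero(s) on the left.
  1011  ->  keep [10], discard [11], prepend 00
= 0010

Answer: 0010 (2)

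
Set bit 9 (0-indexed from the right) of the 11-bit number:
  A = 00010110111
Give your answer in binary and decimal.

Mask = 1 << 9 = 01000000000
Bit 9 of A is 0, so OR-ing with the mask flips it to 1.
  00010110111
| 01000000000
-------------
  01010110111

Answer: 01010110111 (695)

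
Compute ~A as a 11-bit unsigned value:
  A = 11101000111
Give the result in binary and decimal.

Flip each bit (0->1, 1->0):
  11101000111
  00010111000

Answer: 00010111000 (184)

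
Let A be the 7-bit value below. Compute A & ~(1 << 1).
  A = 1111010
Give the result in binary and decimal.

Mask = ~(1 << 1) = 1111101
Bit 1 of A is 1, so AND-ing with the mask clears it to 0.
  1111010
& 1111101
---------
  1111000

Answer: 1111000 (120)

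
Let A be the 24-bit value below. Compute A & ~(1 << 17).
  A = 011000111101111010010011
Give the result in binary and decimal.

Mask = ~(1 << 17) = 111111011111111111111111
Bit 17 of A is 1, so AND-ing with the mask clears it to 0.
  011000111101111010010011
& 111111011111111111111111
--------------------------
  011000011101111010010011

Answer: 011000011101111010010011 (6413971)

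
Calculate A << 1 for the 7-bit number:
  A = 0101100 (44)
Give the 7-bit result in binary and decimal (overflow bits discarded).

Shift left by 1: drop the top 1 bit(s), append 1 zero(s) on the right.
  0101100  ->  discard [0], keep [101100], append 0
= 1011000

Answer: 1011000 (88)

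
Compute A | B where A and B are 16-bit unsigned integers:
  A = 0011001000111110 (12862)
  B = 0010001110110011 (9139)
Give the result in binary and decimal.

Apply | to each column (1 where either bit is 1):
  0011001000111110
| 0010001110110011
------------------
  0011001110111111

Answer: 0011001110111111 (13247)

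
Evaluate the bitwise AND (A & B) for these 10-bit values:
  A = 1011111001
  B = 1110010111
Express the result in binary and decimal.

Apply & to each column (1 only where both bits are 1):
  1011111001
& 1110010111
------------
  1010010001

Answer: 1010010001 (657)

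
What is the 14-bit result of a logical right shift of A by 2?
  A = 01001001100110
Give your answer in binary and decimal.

Logical shift right by 2: drop the bottom 2 bit(s), prepend 2 zero(s) on the left.
  01001001100110  ->  keep [010010011001], discard [10], prepend 00
= 00010010011001

Answer: 00010010011001 (1177)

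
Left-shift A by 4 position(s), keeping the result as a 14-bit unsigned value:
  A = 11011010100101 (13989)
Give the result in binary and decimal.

Shift left by 4: drop the top 4 bit(s), append 4 zero(s) on the right.
  11011010100101  ->  discard [1101], keep [1010100101], append 0000
= 10101001010000

Answer: 10101001010000 (10832)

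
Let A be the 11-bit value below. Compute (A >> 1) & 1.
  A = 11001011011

Bit 1 is the 2nd from the right.
  11001011011
           ^
That bit is 1.

Answer: 1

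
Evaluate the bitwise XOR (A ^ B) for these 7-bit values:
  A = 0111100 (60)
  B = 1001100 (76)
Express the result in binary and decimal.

Apply ^ to each column (1 where bits differ):
  0111100
^ 1001100
---------
  1110000

Answer: 1110000 (112)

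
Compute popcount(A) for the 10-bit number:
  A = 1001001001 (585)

1001001001
1-bits at positions (from bit 0 = LSB): 0, 3, 6, 9
Count = 4

Answer: 4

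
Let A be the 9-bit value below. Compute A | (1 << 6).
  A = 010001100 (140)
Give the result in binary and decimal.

Mask = 1 << 6 = 001000000
Bit 6 of A is 0, so OR-ing with the mask flips it to 1.
  010001100
| 001000000
-----------
  011001100

Answer: 011001100 (204)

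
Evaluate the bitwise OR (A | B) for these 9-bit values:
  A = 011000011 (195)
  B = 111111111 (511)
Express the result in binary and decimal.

Apply | to each column (1 where either bit is 1):
  011000011
| 111111111
-----------
  111111111

Answer: 111111111 (511)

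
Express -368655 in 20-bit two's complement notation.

1. Binary of +368655:  01011010000000001111
2. Invert bits:     10100101111111110000
3. Add 1:           10100101111111110001

Answer: 10100101111111110001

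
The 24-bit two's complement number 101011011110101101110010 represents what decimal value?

MSB is 1, so the value is negative. Find the magnitude:
1. Invert bits:  010100100001010010001101
2. Add 1:        010100100001010010001110  = 5379214
3. Apply sign:   -5379214

Answer: -5379214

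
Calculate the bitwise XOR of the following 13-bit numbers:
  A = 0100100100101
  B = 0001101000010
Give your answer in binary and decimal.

Apply ^ to each column (1 where bits differ):
  0100100100101
^ 0001101000010
---------------
  0101001100111

Answer: 0101001100111 (2663)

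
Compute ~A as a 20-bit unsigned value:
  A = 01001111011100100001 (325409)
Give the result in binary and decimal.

Flip each bit (0->1, 1->0):
  01001111011100100001
  10110000100011011110

Answer: 10110000100011011110 (723166)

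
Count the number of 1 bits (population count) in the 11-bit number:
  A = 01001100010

01001100010
1-bits at positions (from bit 0 = LSB): 1, 5, 6, 9
Count = 4

Answer: 4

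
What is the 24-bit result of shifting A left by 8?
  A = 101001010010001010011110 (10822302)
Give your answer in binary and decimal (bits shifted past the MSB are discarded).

Shift left by 8: drop the top 8 bit(s), append 8 zero(s) on the right.
  101001010010001010011110  ->  discard [10100101], keep [0010001010011110], append 00000000
= 001000101001111000000000

Answer: 001000101001111000000000 (2268672)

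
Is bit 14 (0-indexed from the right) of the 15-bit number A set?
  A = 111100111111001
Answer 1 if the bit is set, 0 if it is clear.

Bit 14 is the 15th from the right.
  111100111111001
  ^
That bit is 1.

Answer: 1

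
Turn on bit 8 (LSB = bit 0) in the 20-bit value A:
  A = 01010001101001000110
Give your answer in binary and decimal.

Mask = 1 << 8 = 00000000000100000000
Bit 8 of A is 0, so OR-ing with the mask flips it to 1.
  01010001101001000110
| 00000000000100000000
----------------------
  01010001101101000110

Answer: 01010001101101000110 (334662)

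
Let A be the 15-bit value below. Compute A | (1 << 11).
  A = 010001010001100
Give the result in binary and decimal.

Mask = 1 << 11 = 000100000000000
Bit 11 of A is 0, so OR-ing with the mask flips it to 1.
  010001010001100
| 000100000000000
-----------------
  010101010001100

Answer: 010101010001100 (10892)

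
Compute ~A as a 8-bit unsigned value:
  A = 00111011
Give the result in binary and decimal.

Flip each bit (0->1, 1->0):
  00111011
  11000100

Answer: 11000100 (196)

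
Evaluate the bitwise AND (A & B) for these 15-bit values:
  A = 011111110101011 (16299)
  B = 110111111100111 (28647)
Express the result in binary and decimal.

Apply & to each column (1 only where both bits are 1):
  011111110101011
& 110111111100111
-----------------
  010111110100011

Answer: 010111110100011 (12195)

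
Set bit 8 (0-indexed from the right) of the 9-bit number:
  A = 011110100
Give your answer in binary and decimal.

Mask = 1 << 8 = 100000000
Bit 8 of A is 0, so OR-ing with the mask flips it to 1.
  011110100
| 100000000
-----------
  111110100

Answer: 111110100 (500)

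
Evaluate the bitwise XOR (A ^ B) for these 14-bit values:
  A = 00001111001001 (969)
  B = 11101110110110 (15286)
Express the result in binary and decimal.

Apply ^ to each column (1 where bits differ):
  00001111001001
^ 11101110110110
----------------
  11100001111111

Answer: 11100001111111 (14463)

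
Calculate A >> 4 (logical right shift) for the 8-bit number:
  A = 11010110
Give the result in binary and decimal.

Logical shift right by 4: drop the bottom 4 bit(s), prepend 4 zero(s) on the left.
  11010110  ->  keep [1101], discard [0110], prepend 0000
= 00001101

Answer: 00001101 (13)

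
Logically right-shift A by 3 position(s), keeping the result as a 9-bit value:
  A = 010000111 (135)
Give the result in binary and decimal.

Logical shift right by 3: drop the bottom 3 bit(s), prepend 3 zero(s) on the left.
  010000111  ->  keep [010000], discard [111], prepend 000
= 000010000

Answer: 000010000 (16)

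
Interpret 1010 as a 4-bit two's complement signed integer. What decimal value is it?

MSB is 1, so the value is negative. Find the magnitude:
1. Invert bits:  0101
2. Add 1:        0110  = 6
3. Apply sign:   -6

Answer: -6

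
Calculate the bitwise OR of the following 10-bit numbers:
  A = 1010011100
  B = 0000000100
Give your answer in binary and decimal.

Apply | to each column (1 where either bit is 1):
  1010011100
| 0000000100
------------
  1010011100

Answer: 1010011100 (668)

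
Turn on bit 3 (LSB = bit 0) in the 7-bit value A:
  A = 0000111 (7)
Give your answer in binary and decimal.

Mask = 1 << 3 = 0001000
Bit 3 of A is 0, so OR-ing with the mask flips it to 1.
  0000111
| 0001000
---------
  0001111

Answer: 0001111 (15)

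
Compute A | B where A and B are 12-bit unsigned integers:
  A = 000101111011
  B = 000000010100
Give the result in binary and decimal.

Apply | to each column (1 where either bit is 1):
  000101111011
| 000000010100
--------------
  000101111111

Answer: 000101111111 (383)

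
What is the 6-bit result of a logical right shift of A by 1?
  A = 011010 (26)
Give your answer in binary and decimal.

Logical shift right by 1: drop the bottom 1 bit(s), prepend 1 zero(s) on the left.
  011010  ->  keep [01101], discard [0], prepend 0
= 001101

Answer: 001101 (13)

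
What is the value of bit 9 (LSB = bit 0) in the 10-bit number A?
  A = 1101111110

Bit 9 is the 10th from the right.
  1101111110
  ^
That bit is 1.

Answer: 1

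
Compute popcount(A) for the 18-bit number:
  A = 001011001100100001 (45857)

001011001100100001
1-bits at positions (from bit 0 = LSB): 0, 5, 8, 9, 12, 13, 15
Count = 7

Answer: 7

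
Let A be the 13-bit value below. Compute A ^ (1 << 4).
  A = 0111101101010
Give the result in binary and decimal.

Mask = 1 << 4 = 0000000010000
Bit 4 of A is 0; XOR with the mask flips it to 1.
  0111101101010
^ 0000000010000
---------------
  0111101111010

Answer: 0111101111010 (3962)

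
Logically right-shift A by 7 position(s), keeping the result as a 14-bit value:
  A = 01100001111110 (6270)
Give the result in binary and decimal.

Logical shift right by 7: drop the bottom 7 bit(s), prepend 7 zero(s) on the left.
  01100001111110  ->  keep [0110000], discard [1111110], prepend 0000000
= 00000000110000

Answer: 00000000110000 (48)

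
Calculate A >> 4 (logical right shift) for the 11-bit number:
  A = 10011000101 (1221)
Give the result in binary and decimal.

Logical shift right by 4: drop the bottom 4 bit(s), prepend 4 zero(s) on the left.
  10011000101  ->  keep [1001100], discard [0101], prepend 0000
= 00001001100

Answer: 00001001100 (76)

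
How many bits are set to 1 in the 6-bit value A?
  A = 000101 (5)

000101
1-bits at positions (from bit 0 = LSB): 0, 2
Count = 2

Answer: 2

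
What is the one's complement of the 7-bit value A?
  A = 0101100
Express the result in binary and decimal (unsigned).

Flip each bit (0->1, 1->0):
  0101100
  1010011

Answer: 1010011 (83)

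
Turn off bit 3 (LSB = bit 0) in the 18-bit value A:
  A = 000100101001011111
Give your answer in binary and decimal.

Mask = ~(1 << 3) = 111111111111110111
Bit 3 of A is 1, so AND-ing with the mask clears it to 0.
  000100101001011111
& 111111111111110111
--------------------
  000100101001010111

Answer: 000100101001010111 (19031)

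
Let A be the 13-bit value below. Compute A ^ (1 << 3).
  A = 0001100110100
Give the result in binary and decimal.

Mask = 1 << 3 = 0000000001000
Bit 3 of A is 0; XOR with the mask flips it to 1.
  0001100110100
^ 0000000001000
---------------
  0001100111100

Answer: 0001100111100 (828)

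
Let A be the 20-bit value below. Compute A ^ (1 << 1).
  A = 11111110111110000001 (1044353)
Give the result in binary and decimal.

Mask = 1 << 1 = 00000000000000000010
Bit 1 of A is 0; XOR with the mask flips it to 1.
  11111110111110000001
^ 00000000000000000010
----------------------
  11111110111110000011

Answer: 11111110111110000011 (1044355)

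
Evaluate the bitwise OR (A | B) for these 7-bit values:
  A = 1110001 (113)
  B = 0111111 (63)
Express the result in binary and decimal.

Apply | to each column (1 where either bit is 1):
  1110001
| 0111111
---------
  1111111

Answer: 1111111 (127)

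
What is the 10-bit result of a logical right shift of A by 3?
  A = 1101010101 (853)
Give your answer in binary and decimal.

Logical shift right by 3: drop the bottom 3 bit(s), prepend 3 zero(s) on the left.
  1101010101  ->  keep [1101010], discard [101], prepend 000
= 0001101010

Answer: 0001101010 (106)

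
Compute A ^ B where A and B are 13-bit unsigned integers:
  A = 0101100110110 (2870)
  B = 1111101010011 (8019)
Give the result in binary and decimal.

Apply ^ to each column (1 where bits differ):
  0101100110110
^ 1111101010011
---------------
  1010001100101

Answer: 1010001100101 (5221)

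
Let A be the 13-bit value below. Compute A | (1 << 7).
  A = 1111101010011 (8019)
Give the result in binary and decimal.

Mask = 1 << 7 = 0000010000000
Bit 7 of A is 0, so OR-ing with the mask flips it to 1.
  1111101010011
| 0000010000000
---------------
  1111111010011

Answer: 1111111010011 (8147)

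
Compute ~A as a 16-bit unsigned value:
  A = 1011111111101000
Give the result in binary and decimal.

Flip each bit (0->1, 1->0):
  1011111111101000
  0100000000010111

Answer: 0100000000010111 (16407)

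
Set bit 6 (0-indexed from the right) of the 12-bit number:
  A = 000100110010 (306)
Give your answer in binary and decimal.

Mask = 1 << 6 = 000001000000
Bit 6 of A is 0, so OR-ing with the mask flips it to 1.
  000100110010
| 000001000000
--------------
  000101110010

Answer: 000101110010 (370)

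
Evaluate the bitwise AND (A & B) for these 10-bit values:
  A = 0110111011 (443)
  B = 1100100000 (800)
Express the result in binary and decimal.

Apply & to each column (1 only where both bits are 1):
  0110111011
& 1100100000
------------
  0100100000

Answer: 0100100000 (288)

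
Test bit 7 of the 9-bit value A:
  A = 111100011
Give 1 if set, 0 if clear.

Bit 7 is the 8th from the right.
  111100011
   ^
That bit is 1.

Answer: 1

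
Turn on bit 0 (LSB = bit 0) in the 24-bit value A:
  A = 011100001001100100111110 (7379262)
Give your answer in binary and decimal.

Mask = 1 << 0 = 000000000000000000000001
Bit 0 of A is 0, so OR-ing with the mask flips it to 1.
  011100001001100100111110
| 000000000000000000000001
--------------------------
  011100001001100100111111

Answer: 011100001001100100111111 (7379263)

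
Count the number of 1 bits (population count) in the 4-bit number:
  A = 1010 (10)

1010
1-bits at positions (from bit 0 = LSB): 1, 3
Count = 2

Answer: 2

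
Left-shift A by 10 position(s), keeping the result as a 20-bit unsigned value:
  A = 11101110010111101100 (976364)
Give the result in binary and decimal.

Shift left by 10: drop the top 10 bit(s), append 10 zero(s) on the right.
  11101110010111101100  ->  discard [1110111001], keep [0111101100], append 0000000000
= 01111011000000000000

Answer: 01111011000000000000 (503808)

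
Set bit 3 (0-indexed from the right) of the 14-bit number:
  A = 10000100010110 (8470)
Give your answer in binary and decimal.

Mask = 1 << 3 = 00000000001000
Bit 3 of A is 0, so OR-ing with the mask flips it to 1.
  10000100010110
| 00000000001000
----------------
  10000100011110

Answer: 10000100011110 (8478)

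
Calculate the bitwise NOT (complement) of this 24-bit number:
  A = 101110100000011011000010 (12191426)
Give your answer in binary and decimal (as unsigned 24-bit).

Flip each bit (0->1, 1->0):
  101110100000011011000010
  010001011111100100111101

Answer: 010001011111100100111101 (4585789)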